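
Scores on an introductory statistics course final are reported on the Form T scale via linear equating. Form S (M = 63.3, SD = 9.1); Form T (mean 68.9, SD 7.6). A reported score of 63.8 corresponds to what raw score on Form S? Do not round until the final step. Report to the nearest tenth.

Invert y = (SD_Y/SD_X)(x − M_X) + M_Y:
x = (SD_X/SD_Y)(y − M_Y) + M_X = (9.1/7.6)(63.8 − 68.9) + 63.3
x = 1.197368 × -5.100 + 63.3 = 57.2

57.2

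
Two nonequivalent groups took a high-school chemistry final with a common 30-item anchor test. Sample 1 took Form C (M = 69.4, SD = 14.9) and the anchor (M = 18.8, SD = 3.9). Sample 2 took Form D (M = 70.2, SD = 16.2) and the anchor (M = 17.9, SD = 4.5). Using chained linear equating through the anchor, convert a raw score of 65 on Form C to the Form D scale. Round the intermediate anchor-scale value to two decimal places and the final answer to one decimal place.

Form C → anchor (Sample 1): v = (3.9/14.9)(65 − 69.4) + 18.8 = 17.65
anchor → Form D (Sample 2): y = (16.2/4.5)(17.65 − 17.9) + 70.2 = 69.3

69.3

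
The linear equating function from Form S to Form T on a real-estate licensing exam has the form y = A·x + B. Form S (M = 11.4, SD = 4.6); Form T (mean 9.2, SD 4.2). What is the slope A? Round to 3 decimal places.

A = SD_Y / SD_X = 4.2 / 4.6 = 0.913

0.913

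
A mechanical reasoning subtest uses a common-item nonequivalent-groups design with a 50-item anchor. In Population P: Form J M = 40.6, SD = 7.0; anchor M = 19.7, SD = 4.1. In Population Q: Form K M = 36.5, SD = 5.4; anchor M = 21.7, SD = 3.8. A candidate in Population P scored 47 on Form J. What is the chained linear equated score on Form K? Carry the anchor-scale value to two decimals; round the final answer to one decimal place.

39.0

Form J → anchor (Population P): v = (4.1/7.0)(47 − 40.6) + 19.7 = 23.45
anchor → Form K (Population Q): y = (5.4/3.8)(23.45 − 21.7) + 36.5 = 39.0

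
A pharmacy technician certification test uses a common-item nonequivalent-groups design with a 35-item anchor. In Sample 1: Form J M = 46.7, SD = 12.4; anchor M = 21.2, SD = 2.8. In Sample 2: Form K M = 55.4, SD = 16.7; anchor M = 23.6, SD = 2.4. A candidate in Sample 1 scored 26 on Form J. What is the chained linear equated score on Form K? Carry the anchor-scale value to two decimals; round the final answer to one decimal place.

6.2

Form J → anchor (Sample 1): v = (2.8/12.4)(26 − 46.7) + 21.2 = 16.53
anchor → Form K (Sample 2): y = (16.7/2.4)(16.53 − 23.6) + 55.4 = 6.2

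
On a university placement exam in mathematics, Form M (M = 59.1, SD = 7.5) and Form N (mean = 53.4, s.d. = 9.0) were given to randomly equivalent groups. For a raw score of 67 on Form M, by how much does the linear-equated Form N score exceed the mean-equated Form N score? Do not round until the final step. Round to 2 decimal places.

1.58

Mean-equated: 67 + (53.4 − 59.1) = 61.30
Linear-equated: (9.0/7.5)(67 − 59.1) + 53.4 = 62.880
Difference = 62.880 − 61.30 = 1.58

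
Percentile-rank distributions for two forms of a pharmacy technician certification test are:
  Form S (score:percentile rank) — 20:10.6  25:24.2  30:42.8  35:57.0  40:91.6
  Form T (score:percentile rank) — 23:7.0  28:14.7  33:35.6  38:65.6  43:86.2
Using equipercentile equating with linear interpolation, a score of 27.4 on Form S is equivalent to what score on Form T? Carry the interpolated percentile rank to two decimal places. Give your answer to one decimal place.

32.4

PR of 27.4 on Form S: 24.2 + (27.4 − 25)/(30 − 25) × (42.8 − 24.2) = 33.13
On Form T, PR 33.13 falls between score 28 (PR 14.7) and 33 (PR 35.6).
Interpolate: 28 + (33.13 − 14.7)/(35.6 − 14.7) × (33 − 28) = 32.4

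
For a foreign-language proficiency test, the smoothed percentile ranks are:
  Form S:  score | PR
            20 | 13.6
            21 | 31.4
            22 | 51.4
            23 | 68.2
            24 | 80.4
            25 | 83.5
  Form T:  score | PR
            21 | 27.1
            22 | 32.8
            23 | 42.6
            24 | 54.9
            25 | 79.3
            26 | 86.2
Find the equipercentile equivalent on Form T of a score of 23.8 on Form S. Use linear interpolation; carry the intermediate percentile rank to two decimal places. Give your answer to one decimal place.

24.9

PR of 23.8 on Form S: 68.2 + (23.8 − 23)/(24 − 23) × (80.4 − 68.2) = 77.96
On Form T, PR 77.96 falls between score 24 (PR 54.9) and 25 (PR 79.3).
Interpolate: 24 + (77.96 − 54.9)/(79.3 − 54.9) × (25 − 24) = 24.9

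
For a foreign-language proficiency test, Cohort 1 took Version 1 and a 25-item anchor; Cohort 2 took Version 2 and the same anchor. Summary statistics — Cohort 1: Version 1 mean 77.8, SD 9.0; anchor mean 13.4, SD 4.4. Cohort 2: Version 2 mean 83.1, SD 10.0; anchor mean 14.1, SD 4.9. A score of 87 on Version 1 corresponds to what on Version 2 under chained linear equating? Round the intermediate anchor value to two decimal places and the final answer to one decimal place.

90.9

Version 1 → anchor (Cohort 1): v = (4.4/9.0)(87 − 77.8) + 13.4 = 17.90
anchor → Version 2 (Cohort 2): y = (10.0/4.9)(17.90 − 14.1) + 83.1 = 90.9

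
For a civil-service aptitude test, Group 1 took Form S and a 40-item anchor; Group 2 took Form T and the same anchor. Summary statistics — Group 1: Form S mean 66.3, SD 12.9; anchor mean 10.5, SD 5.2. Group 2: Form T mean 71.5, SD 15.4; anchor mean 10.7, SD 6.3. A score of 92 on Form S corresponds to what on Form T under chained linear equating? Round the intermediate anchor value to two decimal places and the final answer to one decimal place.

96.3

Form S → anchor (Group 1): v = (5.2/12.9)(92 − 66.3) + 10.5 = 20.86
anchor → Form T (Group 2): y = (15.4/6.3)(20.86 − 10.7) + 71.5 = 96.3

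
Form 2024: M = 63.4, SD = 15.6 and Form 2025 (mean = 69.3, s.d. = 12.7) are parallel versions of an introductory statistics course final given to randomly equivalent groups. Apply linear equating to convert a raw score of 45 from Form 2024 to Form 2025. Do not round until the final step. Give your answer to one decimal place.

54.3

Linear equating: y = (SD_Y/SD_X)(x − M_X) + M_Y
y = (12.7/15.6)(45 − 63.4) + 69.3
y = 0.814103 × -18.4 + 69.3 = -14.9795 + 69.3 = 54.3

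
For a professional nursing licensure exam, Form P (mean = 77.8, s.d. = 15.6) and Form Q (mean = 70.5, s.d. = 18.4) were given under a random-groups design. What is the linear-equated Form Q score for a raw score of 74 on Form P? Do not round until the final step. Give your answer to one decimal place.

66.0

Linear equating: y = (SD_Y/SD_X)(x − M_X) + M_Y
y = (18.4/15.6)(74 − 77.8) + 70.5
y = 1.179487 × -3.8 + 70.5 = -4.4821 + 70.5 = 66.0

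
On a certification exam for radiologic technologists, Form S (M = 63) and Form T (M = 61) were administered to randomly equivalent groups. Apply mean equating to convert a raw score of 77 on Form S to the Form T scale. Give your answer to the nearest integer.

75

Mean equating: y = x + (M_Y − M_X) = 77 + (61 − 63) = 75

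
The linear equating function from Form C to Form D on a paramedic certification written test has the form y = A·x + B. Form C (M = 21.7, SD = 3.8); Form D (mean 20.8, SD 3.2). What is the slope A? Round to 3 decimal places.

0.842

A = SD_Y / SD_X = 3.2 / 3.8 = 0.842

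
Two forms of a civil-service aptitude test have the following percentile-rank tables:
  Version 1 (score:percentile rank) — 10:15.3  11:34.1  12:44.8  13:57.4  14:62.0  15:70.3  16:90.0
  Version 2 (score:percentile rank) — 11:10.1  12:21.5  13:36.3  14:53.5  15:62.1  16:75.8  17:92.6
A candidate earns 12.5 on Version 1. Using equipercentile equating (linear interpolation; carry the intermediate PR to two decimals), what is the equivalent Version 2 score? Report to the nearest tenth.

13.9

PR of 12.5 on Version 1: 44.8 + (12.5 − 12)/(13 − 12) × (57.4 − 44.8) = 51.10
On Version 2, PR 51.10 falls between score 13 (PR 36.3) and 14 (PR 53.5).
Interpolate: 13 + (51.10 − 36.3)/(53.5 − 36.3) × (14 − 13) = 13.9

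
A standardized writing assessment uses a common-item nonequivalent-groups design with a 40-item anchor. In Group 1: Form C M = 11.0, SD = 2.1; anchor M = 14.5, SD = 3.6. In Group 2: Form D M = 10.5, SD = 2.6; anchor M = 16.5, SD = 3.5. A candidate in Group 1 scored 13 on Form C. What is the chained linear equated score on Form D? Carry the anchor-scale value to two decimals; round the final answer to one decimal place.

Form C → anchor (Group 1): v = (3.6/2.1)(13 − 11.0) + 14.5 = 17.93
anchor → Form D (Group 2): y = (2.6/3.5)(17.93 − 16.5) + 10.5 = 11.6

11.6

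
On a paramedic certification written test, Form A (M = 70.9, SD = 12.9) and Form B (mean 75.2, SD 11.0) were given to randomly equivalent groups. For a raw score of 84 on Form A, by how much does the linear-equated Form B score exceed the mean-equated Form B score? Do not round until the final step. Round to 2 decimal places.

-1.93

Mean-equated: 84 + (75.2 − 70.9) = 88.30
Linear-equated: (11.0/12.9)(84 − 70.9) + 75.2 = 86.371
Difference = 86.371 − 88.30 = -1.93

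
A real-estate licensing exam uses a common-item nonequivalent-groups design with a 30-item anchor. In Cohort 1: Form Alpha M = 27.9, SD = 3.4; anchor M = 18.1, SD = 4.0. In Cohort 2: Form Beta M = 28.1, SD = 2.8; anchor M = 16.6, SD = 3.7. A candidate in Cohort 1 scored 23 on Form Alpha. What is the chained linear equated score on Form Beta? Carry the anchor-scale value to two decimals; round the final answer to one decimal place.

24.9

Form Alpha → anchor (Cohort 1): v = (4.0/3.4)(23 − 27.9) + 18.1 = 12.34
anchor → Form Beta (Cohort 2): y = (2.8/3.7)(12.34 − 16.6) + 28.1 = 24.9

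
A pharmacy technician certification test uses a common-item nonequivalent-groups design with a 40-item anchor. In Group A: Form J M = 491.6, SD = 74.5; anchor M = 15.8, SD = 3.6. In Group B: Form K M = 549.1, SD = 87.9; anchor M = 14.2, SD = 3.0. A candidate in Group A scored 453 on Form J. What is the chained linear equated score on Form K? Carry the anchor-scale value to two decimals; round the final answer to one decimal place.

541.2

Form J → anchor (Group A): v = (3.6/74.5)(453 − 491.6) + 15.8 = 13.93
anchor → Form K (Group B): y = (87.9/3.0)(13.93 − 14.2) + 549.1 = 541.2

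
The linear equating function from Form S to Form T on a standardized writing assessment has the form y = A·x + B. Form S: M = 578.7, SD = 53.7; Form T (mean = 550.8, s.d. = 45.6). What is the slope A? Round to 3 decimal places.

0.849

A = SD_Y / SD_X = 45.6 / 53.7 = 0.849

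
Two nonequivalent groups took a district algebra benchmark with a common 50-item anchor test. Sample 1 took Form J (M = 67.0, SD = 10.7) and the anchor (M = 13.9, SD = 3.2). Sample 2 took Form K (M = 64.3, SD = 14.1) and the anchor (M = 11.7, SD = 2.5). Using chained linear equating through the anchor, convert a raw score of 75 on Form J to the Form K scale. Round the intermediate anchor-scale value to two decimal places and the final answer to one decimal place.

90.2

Form J → anchor (Sample 1): v = (3.2/10.7)(75 − 67.0) + 13.9 = 16.29
anchor → Form K (Sample 2): y = (14.1/2.5)(16.29 − 11.7) + 64.3 = 90.2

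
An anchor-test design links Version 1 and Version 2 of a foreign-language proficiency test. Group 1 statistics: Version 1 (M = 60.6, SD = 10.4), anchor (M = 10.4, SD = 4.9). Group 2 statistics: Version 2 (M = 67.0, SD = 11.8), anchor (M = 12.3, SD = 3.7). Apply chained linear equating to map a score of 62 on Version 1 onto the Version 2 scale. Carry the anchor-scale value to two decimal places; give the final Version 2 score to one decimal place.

Version 1 → anchor (Group 1): v = (4.9/10.4)(62 − 60.6) + 10.4 = 11.06
anchor → Version 2 (Group 2): y = (11.8/3.7)(11.06 − 12.3) + 67.0 = 63.0

63.0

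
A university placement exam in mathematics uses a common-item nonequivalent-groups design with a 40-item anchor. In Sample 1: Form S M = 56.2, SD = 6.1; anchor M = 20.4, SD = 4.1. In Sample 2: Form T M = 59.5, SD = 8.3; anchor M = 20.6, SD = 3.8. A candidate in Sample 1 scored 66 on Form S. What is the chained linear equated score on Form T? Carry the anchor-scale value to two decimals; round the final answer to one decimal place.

Form S → anchor (Sample 1): v = (4.1/6.1)(66 − 56.2) + 20.4 = 26.99
anchor → Form T (Sample 2): y = (8.3/3.8)(26.99 − 20.6) + 59.5 = 73.5

73.5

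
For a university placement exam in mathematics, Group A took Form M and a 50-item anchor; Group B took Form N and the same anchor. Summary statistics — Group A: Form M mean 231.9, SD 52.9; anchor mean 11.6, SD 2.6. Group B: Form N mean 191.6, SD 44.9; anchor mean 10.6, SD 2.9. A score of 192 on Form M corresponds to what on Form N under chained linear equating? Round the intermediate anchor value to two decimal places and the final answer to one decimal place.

176.7

Form M → anchor (Group A): v = (2.6/52.9)(192 − 231.9) + 11.6 = 9.64
anchor → Form N (Group B): y = (44.9/2.9)(9.64 − 10.6) + 191.6 = 176.7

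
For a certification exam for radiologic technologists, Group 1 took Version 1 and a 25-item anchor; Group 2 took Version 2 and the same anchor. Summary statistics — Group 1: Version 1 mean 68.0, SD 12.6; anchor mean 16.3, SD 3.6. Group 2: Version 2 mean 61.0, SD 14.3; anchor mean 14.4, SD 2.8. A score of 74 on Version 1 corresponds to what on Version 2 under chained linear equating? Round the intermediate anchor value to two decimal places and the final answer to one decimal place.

Version 1 → anchor (Group 1): v = (3.6/12.6)(74 − 68.0) + 16.3 = 18.01
anchor → Version 2 (Group 2): y = (14.3/2.8)(18.01 − 14.4) + 61.0 = 79.4

79.4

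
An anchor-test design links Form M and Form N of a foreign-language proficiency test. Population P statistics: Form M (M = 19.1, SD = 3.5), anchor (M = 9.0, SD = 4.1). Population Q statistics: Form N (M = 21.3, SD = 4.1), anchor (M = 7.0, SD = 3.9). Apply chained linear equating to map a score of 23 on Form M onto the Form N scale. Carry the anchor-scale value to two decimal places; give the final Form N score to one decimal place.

Form M → anchor (Population P): v = (4.1/3.5)(23 − 19.1) + 9.0 = 13.57
anchor → Form N (Population Q): y = (4.1/3.9)(13.57 − 7.0) + 21.3 = 28.2

28.2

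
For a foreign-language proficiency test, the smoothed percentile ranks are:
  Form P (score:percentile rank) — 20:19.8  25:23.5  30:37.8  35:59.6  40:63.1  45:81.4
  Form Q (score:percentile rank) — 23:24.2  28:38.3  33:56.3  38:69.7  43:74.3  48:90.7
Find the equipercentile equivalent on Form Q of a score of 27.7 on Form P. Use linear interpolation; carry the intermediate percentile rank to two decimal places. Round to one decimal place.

PR of 27.7 on Form P: 23.5 + (27.7 − 25)/(30 − 25) × (37.8 − 23.5) = 31.22
On Form Q, PR 31.22 falls between score 23 (PR 24.2) and 28 (PR 38.3).
Interpolate: 23 + (31.22 − 24.2)/(38.3 − 24.2) × (28 − 23) = 25.5

25.5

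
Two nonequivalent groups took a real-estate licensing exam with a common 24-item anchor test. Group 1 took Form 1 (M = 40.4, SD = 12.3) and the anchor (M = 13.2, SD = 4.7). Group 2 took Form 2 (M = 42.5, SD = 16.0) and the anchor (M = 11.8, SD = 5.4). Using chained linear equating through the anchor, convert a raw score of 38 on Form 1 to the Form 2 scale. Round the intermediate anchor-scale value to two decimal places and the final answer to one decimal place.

43.9

Form 1 → anchor (Group 1): v = (4.7/12.3)(38 − 40.4) + 13.2 = 12.28
anchor → Form 2 (Group 2): y = (16.0/5.4)(12.28 − 11.8) + 42.5 = 43.9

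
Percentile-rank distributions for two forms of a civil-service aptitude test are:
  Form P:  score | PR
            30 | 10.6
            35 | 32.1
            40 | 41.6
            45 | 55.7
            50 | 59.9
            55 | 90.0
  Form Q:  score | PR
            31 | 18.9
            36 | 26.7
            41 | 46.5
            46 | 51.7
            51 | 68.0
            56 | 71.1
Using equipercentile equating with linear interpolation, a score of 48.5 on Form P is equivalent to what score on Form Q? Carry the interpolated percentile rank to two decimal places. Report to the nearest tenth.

PR of 48.5 on Form P: 55.7 + (48.5 − 45)/(50 − 45) × (59.9 − 55.7) = 58.64
On Form Q, PR 58.64 falls between score 46 (PR 51.7) and 51 (PR 68.0).
Interpolate: 46 + (58.64 − 51.7)/(68.0 − 51.7) × (51 − 46) = 48.1

48.1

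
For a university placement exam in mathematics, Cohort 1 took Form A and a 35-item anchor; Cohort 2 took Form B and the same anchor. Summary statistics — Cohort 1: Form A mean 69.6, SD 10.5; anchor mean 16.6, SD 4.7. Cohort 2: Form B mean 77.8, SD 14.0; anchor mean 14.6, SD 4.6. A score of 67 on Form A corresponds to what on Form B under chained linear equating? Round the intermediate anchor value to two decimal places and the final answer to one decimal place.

Form A → anchor (Cohort 1): v = (4.7/10.5)(67 − 69.6) + 16.6 = 15.44
anchor → Form B (Cohort 2): y = (14.0/4.6)(15.44 − 14.6) + 77.8 = 80.4

80.4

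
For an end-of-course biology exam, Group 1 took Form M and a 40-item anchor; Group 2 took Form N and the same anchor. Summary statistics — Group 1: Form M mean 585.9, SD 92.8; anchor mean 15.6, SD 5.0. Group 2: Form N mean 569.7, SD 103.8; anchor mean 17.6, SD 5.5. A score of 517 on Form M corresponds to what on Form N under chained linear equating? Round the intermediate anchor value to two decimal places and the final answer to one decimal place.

Form M → anchor (Group 1): v = (5.0/92.8)(517 − 585.9) + 15.6 = 11.89
anchor → Form N (Group 2): y = (103.8/5.5)(11.89 − 17.6) + 569.7 = 461.9

461.9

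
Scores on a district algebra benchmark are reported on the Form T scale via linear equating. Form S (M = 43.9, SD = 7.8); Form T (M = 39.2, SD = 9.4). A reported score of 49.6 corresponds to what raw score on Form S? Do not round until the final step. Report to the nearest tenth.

Invert y = (SD_Y/SD_X)(x − M_X) + M_Y:
x = (SD_X/SD_Y)(y − M_Y) + M_X = (7.8/9.4)(49.6 − 39.2) + 43.9
x = 0.829787 × 10.400 + 43.9 = 52.5

52.5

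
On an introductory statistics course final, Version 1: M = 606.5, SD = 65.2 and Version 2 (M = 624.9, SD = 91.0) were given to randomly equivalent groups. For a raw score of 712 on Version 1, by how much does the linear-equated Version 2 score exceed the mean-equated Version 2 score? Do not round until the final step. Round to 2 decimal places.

41.75

Mean-equated: 712 + (624.9 − 606.5) = 730.40
Linear-equated: (91.0/65.2)(712 − 606.5) + 624.9 = 772.147
Difference = 772.147 − 730.40 = 41.75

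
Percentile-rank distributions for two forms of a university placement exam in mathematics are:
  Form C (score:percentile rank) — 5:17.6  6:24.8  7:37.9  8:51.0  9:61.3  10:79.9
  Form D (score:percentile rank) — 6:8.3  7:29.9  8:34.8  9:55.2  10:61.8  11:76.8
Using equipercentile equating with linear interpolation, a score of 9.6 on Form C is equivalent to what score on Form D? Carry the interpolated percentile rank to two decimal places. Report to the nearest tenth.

PR of 9.6 on Form C: 61.3 + (9.6 − 9)/(10 − 9) × (79.9 − 61.3) = 72.46
On Form D, PR 72.46 falls between score 10 (PR 61.8) and 11 (PR 76.8).
Interpolate: 10 + (72.46 − 61.8)/(76.8 − 61.8) × (11 − 10) = 10.7

10.7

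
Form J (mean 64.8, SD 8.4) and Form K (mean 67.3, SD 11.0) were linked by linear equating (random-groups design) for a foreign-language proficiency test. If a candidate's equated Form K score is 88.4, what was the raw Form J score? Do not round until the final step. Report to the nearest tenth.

80.9

Invert y = (SD_Y/SD_X)(x − M_X) + M_Y:
x = (SD_X/SD_Y)(y − M_Y) + M_X = (8.4/11.0)(88.4 − 67.3) + 64.8
x = 0.763636 × 21.100 + 64.8 = 80.9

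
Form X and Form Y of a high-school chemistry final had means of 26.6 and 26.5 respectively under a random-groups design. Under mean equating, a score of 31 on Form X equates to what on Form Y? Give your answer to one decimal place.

Mean equating: y = x + (M_Y − M_X) = 31 + (26.5 − 26.6) = 30.9

30.9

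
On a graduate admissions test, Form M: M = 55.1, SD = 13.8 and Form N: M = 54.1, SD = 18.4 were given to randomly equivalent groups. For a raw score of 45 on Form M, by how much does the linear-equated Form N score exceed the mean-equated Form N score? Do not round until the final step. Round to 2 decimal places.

-3.37

Mean-equated: 45 + (54.1 − 55.1) = 44.00
Linear-equated: (18.4/13.8)(45 − 55.1) + 54.1 = 40.633
Difference = 40.633 − 44.00 = -3.37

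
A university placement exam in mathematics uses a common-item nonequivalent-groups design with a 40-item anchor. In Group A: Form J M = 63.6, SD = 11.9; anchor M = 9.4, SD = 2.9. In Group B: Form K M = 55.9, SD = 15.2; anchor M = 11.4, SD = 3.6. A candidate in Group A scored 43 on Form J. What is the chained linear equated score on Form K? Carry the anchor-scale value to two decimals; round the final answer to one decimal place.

Form J → anchor (Group A): v = (2.9/11.9)(43 − 63.6) + 9.4 = 4.38
anchor → Form K (Group B): y = (15.2/3.6)(4.38 − 11.4) + 55.9 = 26.3

26.3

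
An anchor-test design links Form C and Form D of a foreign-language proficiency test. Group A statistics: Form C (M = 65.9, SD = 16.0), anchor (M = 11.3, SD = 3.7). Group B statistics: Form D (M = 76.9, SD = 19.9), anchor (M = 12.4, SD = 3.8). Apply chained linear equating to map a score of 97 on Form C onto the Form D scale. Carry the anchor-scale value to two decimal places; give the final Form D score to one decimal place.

Form C → anchor (Group A): v = (3.7/16.0)(97 − 65.9) + 11.3 = 18.49
anchor → Form D (Group B): y = (19.9/3.8)(18.49 − 12.4) + 76.9 = 108.8

108.8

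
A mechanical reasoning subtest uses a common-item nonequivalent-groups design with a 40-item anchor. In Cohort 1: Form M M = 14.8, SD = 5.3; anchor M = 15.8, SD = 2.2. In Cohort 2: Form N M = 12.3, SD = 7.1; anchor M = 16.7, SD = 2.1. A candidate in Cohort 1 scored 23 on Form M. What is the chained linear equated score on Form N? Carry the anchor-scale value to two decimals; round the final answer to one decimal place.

Form M → anchor (Cohort 1): v = (2.2/5.3)(23 − 14.8) + 15.8 = 19.20
anchor → Form N (Cohort 2): y = (7.1/2.1)(19.20 − 16.7) + 12.3 = 20.8

20.8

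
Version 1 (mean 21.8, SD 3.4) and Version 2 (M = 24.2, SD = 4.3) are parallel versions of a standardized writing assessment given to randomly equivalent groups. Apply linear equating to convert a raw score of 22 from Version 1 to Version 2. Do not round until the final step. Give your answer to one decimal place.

Linear equating: y = (SD_Y/SD_X)(x − M_X) + M_Y
y = (4.3/3.4)(22 − 21.8) + 24.2
y = 1.264706 × 0.2 + 24.2 = 0.2529 + 24.2 = 24.5

24.5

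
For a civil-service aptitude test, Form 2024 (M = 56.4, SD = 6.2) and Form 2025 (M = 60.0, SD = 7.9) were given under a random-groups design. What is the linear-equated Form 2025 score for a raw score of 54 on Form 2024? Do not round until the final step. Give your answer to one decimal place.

Linear equating: y = (SD_Y/SD_X)(x − M_X) + M_Y
y = (7.9/6.2)(54 − 56.4) + 60.0
y = 1.274194 × -2.4 + 60.0 = -3.0581 + 60.0 = 56.9

56.9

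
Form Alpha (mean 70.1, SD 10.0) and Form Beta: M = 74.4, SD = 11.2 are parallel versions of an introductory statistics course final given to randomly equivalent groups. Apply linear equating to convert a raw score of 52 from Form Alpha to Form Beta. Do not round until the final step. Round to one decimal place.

54.1

Linear equating: y = (SD_Y/SD_X)(x − M_X) + M_Y
y = (11.2/10.0)(52 − 70.1) + 74.4
y = 1.120000 × -18.1 + 74.4 = -20.2720 + 74.4 = 54.1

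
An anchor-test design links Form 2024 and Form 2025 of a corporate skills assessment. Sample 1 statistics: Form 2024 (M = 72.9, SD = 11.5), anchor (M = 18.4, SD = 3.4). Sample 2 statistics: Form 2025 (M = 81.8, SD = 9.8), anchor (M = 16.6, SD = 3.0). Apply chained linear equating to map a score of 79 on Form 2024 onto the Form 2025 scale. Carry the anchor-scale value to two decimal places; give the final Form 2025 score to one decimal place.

93.6

Form 2024 → anchor (Sample 1): v = (3.4/11.5)(79 − 72.9) + 18.4 = 20.20
anchor → Form 2025 (Sample 2): y = (9.8/3.0)(20.20 − 16.6) + 81.8 = 93.6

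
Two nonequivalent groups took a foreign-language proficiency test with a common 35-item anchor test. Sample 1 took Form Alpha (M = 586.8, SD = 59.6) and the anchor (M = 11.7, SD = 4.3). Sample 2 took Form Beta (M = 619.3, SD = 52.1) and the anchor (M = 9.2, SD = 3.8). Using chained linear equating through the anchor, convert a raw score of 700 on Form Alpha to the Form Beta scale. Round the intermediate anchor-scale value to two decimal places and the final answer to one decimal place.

765.6

Form Alpha → anchor (Sample 1): v = (4.3/59.6)(700 − 586.8) + 11.7 = 19.87
anchor → Form Beta (Sample 2): y = (52.1/3.8)(19.87 − 9.2) + 619.3 = 765.6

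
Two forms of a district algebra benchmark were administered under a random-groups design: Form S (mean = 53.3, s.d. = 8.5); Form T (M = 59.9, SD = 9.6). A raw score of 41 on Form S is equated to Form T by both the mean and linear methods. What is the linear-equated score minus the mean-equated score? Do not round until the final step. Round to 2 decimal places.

-1.59

Mean-equated: 41 + (59.9 − 53.3) = 47.60
Linear-equated: (9.6/8.5)(41 − 53.3) + 59.9 = 46.008
Difference = 46.008 − 47.60 = -1.59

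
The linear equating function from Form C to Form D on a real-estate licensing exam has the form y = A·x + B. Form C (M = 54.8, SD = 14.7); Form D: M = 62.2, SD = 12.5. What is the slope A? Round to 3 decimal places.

0.850

A = SD_Y / SD_X = 12.5 / 14.7 = 0.850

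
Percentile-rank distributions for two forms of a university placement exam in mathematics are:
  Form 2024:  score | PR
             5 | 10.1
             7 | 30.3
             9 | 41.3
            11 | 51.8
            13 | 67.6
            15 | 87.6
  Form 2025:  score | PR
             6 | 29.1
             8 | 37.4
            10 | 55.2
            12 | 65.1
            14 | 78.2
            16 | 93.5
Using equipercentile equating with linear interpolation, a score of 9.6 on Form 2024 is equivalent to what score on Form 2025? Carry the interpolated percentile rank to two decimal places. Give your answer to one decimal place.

PR of 9.6 on Form 2024: 41.3 + (9.6 − 9)/(11 − 9) × (51.8 − 41.3) = 44.45
On Form 2025, PR 44.45 falls between score 8 (PR 37.4) and 10 (PR 55.2).
Interpolate: 8 + (44.45 − 37.4)/(55.2 − 37.4) × (10 − 8) = 8.8

8.8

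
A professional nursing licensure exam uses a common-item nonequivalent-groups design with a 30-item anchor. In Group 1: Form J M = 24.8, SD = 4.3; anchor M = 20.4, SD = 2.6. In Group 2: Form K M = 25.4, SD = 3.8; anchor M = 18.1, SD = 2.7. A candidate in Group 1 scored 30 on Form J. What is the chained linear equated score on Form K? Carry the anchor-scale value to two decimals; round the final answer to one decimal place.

33.1

Form J → anchor (Group 1): v = (2.6/4.3)(30 − 24.8) + 20.4 = 23.54
anchor → Form K (Group 2): y = (3.8/2.7)(23.54 − 18.1) + 25.4 = 33.1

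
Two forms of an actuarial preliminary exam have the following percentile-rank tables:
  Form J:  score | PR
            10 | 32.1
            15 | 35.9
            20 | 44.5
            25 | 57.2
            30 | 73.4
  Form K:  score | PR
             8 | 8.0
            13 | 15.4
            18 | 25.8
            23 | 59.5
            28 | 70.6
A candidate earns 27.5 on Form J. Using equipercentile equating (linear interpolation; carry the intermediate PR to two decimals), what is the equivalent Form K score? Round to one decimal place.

PR of 27.5 on Form J: 57.2 + (27.5 − 25)/(30 − 25) × (73.4 − 57.2) = 65.30
On Form K, PR 65.30 falls between score 23 (PR 59.5) and 28 (PR 70.6).
Interpolate: 23 + (65.30 − 59.5)/(70.6 − 59.5) × (28 − 23) = 25.6

25.6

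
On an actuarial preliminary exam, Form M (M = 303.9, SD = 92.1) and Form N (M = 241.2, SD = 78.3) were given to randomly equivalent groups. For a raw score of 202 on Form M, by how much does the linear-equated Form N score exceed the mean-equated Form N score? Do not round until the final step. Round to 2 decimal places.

Mean-equated: 202 + (241.2 − 303.9) = 139.30
Linear-equated: (78.3/92.1)(202 − 303.9) + 241.2 = 154.568
Difference = 154.568 − 139.30 = 15.27

15.27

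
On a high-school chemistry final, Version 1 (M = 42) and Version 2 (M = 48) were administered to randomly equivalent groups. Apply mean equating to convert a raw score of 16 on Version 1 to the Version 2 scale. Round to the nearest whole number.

Mean equating: y = x + (M_Y − M_X) = 16 + (48 − 42) = 22

22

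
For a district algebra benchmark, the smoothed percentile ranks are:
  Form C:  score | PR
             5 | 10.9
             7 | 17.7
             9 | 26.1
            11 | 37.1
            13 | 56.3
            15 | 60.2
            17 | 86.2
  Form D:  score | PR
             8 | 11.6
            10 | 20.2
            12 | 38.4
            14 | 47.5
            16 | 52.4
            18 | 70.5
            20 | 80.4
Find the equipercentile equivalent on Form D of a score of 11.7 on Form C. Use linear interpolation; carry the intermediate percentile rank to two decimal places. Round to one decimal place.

PR of 11.7 on Form C: 37.1 + (11.7 − 11)/(13 − 11) × (56.3 − 37.1) = 43.82
On Form D, PR 43.82 falls between score 12 (PR 38.4) and 14 (PR 47.5).
Interpolate: 12 + (43.82 − 38.4)/(47.5 − 38.4) × (14 − 12) = 13.2

13.2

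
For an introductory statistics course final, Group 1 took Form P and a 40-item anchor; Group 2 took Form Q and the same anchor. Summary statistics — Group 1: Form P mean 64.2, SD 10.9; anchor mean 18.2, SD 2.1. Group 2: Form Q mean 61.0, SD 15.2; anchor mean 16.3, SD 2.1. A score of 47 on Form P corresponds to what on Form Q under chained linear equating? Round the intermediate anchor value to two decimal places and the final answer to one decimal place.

Form P → anchor (Group 1): v = (2.1/10.9)(47 − 64.2) + 18.2 = 14.89
anchor → Form Q (Group 2): y = (15.2/2.1)(14.89 − 16.3) + 61.0 = 50.8

50.8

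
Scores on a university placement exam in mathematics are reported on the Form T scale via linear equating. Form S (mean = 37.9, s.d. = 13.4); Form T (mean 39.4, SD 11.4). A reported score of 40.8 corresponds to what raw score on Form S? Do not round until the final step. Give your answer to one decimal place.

39.5

Invert y = (SD_Y/SD_X)(x − M_X) + M_Y:
x = (SD_X/SD_Y)(y − M_Y) + M_X = (13.4/11.4)(40.8 − 39.4) + 37.9
x = 1.175439 × 1.400 + 37.9 = 39.5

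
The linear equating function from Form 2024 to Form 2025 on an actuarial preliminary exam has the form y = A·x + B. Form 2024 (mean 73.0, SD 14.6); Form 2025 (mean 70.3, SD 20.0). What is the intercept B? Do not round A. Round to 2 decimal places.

-29.70

A = SD_Y / SD_X = 20.0 / 14.6 = 1.369863
B = M_Y − A·M_X = 70.3 − 1.369863 × 73.0 = -29.70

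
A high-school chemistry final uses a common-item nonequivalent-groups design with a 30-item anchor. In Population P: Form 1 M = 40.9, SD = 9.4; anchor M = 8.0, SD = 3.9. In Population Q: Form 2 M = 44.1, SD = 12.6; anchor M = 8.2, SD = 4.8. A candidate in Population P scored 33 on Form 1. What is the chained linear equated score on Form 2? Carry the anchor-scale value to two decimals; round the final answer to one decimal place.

35.0

Form 1 → anchor (Population P): v = (3.9/9.4)(33 − 40.9) + 8.0 = 4.72
anchor → Form 2 (Population Q): y = (12.6/4.8)(4.72 − 8.2) + 44.1 = 35.0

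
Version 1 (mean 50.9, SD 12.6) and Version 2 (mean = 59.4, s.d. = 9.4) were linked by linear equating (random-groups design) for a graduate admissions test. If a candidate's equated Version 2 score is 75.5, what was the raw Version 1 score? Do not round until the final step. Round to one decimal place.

72.5

Invert y = (SD_Y/SD_X)(x − M_X) + M_Y:
x = (SD_X/SD_Y)(y − M_Y) + M_X = (12.6/9.4)(75.5 − 59.4) + 50.9
x = 1.340426 × 16.100 + 50.9 = 72.5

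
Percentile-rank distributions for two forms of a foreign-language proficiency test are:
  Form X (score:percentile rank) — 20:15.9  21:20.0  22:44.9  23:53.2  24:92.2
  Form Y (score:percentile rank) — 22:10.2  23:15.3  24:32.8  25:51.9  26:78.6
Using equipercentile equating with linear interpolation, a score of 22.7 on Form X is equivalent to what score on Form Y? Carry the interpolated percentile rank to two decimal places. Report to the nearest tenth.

24.9

PR of 22.7 on Form X: 44.9 + (22.7 − 22)/(23 − 22) × (53.2 − 44.9) = 50.71
On Form Y, PR 50.71 falls between score 24 (PR 32.8) and 25 (PR 51.9).
Interpolate: 24 + (50.71 − 32.8)/(51.9 − 32.8) × (25 − 24) = 24.9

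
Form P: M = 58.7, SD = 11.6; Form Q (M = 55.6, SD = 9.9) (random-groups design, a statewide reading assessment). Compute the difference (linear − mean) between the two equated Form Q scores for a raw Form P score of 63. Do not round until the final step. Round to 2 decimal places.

-0.63

Mean-equated: 63 + (55.6 − 58.7) = 59.90
Linear-equated: (9.9/11.6)(63 − 58.7) + 55.6 = 59.270
Difference = 59.270 − 59.90 = -0.63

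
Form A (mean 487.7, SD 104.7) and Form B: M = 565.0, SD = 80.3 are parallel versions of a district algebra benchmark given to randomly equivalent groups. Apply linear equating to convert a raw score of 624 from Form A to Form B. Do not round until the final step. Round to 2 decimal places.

669.54

Linear equating: y = (SD_Y/SD_X)(x − M_X) + M_Y
y = (80.3/104.7)(624 − 487.7) + 565.0
y = 0.766953 × 136.3 + 565.0 = 104.5357 + 565.0 = 669.54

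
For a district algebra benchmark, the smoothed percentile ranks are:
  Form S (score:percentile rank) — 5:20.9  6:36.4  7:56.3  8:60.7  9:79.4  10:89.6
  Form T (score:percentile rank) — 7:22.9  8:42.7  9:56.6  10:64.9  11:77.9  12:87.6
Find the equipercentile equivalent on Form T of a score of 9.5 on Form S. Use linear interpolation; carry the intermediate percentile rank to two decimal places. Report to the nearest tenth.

PR of 9.5 on Form S: 79.4 + (9.5 − 9)/(10 − 9) × (89.6 − 79.4) = 84.50
On Form T, PR 84.50 falls between score 11 (PR 77.9) and 12 (PR 87.6).
Interpolate: 11 + (84.50 − 77.9)/(87.6 − 77.9) × (12 − 11) = 11.7

11.7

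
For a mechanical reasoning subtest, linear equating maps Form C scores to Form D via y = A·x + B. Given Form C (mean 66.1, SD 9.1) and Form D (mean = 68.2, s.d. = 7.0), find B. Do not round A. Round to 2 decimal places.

17.35

A = SD_Y / SD_X = 7.0 / 9.1 = 0.769231
B = M_Y − A·M_X = 68.2 − 0.769231 × 66.1 = 17.35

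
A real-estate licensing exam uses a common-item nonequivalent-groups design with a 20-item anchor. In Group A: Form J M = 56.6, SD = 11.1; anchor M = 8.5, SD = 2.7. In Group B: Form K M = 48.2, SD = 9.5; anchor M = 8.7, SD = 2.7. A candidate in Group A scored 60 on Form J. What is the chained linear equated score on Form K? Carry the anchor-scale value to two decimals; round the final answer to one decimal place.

Form J → anchor (Group A): v = (2.7/11.1)(60 − 56.6) + 8.5 = 9.33
anchor → Form K (Group B): y = (9.5/2.7)(9.33 − 8.7) + 48.2 = 50.4

50.4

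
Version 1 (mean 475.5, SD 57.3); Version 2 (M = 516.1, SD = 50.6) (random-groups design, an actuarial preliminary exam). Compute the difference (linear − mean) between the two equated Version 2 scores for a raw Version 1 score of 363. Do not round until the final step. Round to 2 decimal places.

13.15

Mean-equated: 363 + (516.1 − 475.5) = 403.60
Linear-equated: (50.6/57.3)(363 − 475.5) + 516.1 = 416.754
Difference = 416.754 − 403.60 = 13.15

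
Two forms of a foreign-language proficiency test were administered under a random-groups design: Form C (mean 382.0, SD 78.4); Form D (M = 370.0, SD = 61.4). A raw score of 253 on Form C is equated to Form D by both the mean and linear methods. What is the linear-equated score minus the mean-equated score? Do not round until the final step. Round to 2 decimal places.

Mean-equated: 253 + (370.0 − 382.0) = 241.00
Linear-equated: (61.4/78.4)(253 − 382.0) + 370.0 = 268.972
Difference = 268.972 − 241.00 = 27.97

27.97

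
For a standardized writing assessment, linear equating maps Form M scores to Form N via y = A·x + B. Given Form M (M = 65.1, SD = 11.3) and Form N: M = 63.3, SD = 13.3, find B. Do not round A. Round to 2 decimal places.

A = SD_Y / SD_X = 13.3 / 11.3 = 1.176991
B = M_Y − A·M_X = 63.3 − 1.176991 × 65.1 = -13.32

-13.32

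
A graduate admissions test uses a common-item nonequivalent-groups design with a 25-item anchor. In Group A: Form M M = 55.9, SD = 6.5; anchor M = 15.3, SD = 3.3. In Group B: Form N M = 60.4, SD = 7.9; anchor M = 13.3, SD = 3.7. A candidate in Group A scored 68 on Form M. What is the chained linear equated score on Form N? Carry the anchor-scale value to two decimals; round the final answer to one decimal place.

77.8

Form M → anchor (Group A): v = (3.3/6.5)(68 − 55.9) + 15.3 = 21.44
anchor → Form N (Group B): y = (7.9/3.7)(21.44 − 13.3) + 60.4 = 77.8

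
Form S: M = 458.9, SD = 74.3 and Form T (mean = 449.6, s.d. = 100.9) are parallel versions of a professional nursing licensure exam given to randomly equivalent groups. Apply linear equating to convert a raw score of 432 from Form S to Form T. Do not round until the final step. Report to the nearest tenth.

413.1

Linear equating: y = (SD_Y/SD_X)(x − M_X) + M_Y
y = (100.9/74.3)(432 − 458.9) + 449.6
y = 1.358008 × -26.9 + 449.6 = -36.5304 + 449.6 = 413.1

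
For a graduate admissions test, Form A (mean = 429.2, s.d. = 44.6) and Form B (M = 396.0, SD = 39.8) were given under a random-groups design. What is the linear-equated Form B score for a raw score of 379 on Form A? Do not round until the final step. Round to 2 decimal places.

351.20

Linear equating: y = (SD_Y/SD_X)(x − M_X) + M_Y
y = (39.8/44.6)(379 − 429.2) + 396.0
y = 0.892377 × -50.2 + 396.0 = -44.7973 + 396.0 = 351.20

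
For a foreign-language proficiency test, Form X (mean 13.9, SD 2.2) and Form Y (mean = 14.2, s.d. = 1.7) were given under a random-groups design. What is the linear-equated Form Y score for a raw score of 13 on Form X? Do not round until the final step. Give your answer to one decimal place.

Linear equating: y = (SD_Y/SD_X)(x − M_X) + M_Y
y = (1.7/2.2)(13 − 13.9) + 14.2
y = 0.772727 × -0.9 + 14.2 = -0.6955 + 14.2 = 13.5

13.5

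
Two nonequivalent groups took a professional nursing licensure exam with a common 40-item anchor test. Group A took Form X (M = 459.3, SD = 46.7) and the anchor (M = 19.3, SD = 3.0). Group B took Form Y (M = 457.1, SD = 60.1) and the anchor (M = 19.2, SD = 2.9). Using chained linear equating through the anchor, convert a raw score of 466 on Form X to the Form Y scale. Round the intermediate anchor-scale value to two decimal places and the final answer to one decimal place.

468.1

Form X → anchor (Group A): v = (3.0/46.7)(466 − 459.3) + 19.3 = 19.73
anchor → Form Y (Group B): y = (60.1/2.9)(19.73 − 19.2) + 457.1 = 468.1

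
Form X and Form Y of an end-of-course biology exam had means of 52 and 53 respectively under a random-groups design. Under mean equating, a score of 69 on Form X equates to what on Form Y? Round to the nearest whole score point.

Mean equating: y = x + (M_Y − M_X) = 69 + (53 − 52) = 70

70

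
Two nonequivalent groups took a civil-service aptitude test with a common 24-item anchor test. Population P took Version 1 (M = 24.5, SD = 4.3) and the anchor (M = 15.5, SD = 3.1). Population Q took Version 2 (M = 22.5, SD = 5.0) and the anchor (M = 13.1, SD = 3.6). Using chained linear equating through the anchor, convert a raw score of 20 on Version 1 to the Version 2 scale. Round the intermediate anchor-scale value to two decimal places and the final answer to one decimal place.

Version 1 → anchor (Population P): v = (3.1/4.3)(20 − 24.5) + 15.5 = 12.26
anchor → Version 2 (Population Q): y = (5.0/3.6)(12.26 − 13.1) + 22.5 = 21.3

21.3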